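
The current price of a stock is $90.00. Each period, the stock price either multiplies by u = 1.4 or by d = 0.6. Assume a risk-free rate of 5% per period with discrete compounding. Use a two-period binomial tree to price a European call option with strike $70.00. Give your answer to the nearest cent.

$33.04

Risk-neutral probability p = (1 + 0.05 − 0.6)/(1.4 − 0.6) = 0.4500/0.8000 = 0.5625
Terminal stock prices: S_uu = 176.4, S_ud = 75.6, S_dd = 32.4
Terminal payoffs (S − K): max(106.4, 0) = 106.4, max(5.6, 0) = 5.6, max(-37.6, 0) = 0
Node u (S = 126): V_u = 1/1.05·[0.5625·106.4000 + 0.4375·5.6000] = 59.3333
Node d (S = 54): V_d = 1/1.05·[0.5625·5.6000 + 0.4375·0.0000] = 3.0000
Node 0 (S = 90): V_0 = 1/1.05·[0.5625·59.3333 + 0.4375·3.0000] = 33.0357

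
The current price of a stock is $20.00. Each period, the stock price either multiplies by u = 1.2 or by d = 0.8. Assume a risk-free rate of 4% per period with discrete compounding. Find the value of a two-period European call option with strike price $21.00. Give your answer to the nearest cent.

Risk-neutral probability p = (1 + 0.04 − 0.8)/(1.2 − 0.8) = 0.2400/0.4000 = 0.6000
Terminal stock prices: S_uu = 28.8, S_ud = 19.2, S_dd = 12.8
Terminal payoffs (S − K): max(7.8, 0) = 7.8, max(-1.8, 0) = 0, max(-8.2, 0) = 0
Node u (S = 24): V_u = 1/1.04·[0.6000·7.8000 + 0.4000·0.0000] = 4.5000
Node d (S = 16): V_d = 1/1.04·[0.6000·0.0000 + 0.4000·0.0000] = 0.0000
Node 0 (S = 20): V_0 = 1/1.04·[0.6000·4.5000 + 0.4000·0.0000] = 2.5962

$2.60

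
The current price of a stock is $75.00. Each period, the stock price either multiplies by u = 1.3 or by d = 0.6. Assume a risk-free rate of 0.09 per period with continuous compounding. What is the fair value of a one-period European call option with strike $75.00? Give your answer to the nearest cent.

Risk-neutral probability p = (e^0.09 − 0.6)/(1.3 − 0.6) = 0.4942/0.7000 = 0.7060
Terminal stock prices: S_u = 97.5, S_d = 45
Terminal payoffs (S − K): max(22.5, 0) = 22.5, max(-30, 0) = 0
Node 0 (S = 75): V_0 = e^(−0.09)·[0.7060·22.5000 + 0.2940·0.0000] = 14.5170

$14.52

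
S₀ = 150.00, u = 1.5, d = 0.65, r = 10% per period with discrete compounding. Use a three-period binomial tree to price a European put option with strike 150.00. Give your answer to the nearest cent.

23.04

Risk-neutral probability p = (1 + 0.1 − 0.65)/(1.5 − 0.65) = 0.4500/0.8500 = 0.5294
Terminal stock prices: S_uuu = 506.2, S_uud = 219.4, S_udd = 95.06, S_ddd = 41.19
Terminal payoffs (K − S): max(-356.2, 0) = 0, max(-69.38, 0) = 0, max(54.94, 0) = 54.94, max(108.8, 0) = 108.8
Node uu (S = 337.5): V_uu = 1/1.1·[0.5294·0.0000 + 0.4706·0.0000] = 0.0000
Node ud (S = 146.2): V_ud = 1/1.1·[0.5294·0.0000 + 0.4706·54.9375] = 23.5027
Node dd (S = 63.38): V_dd = 1/1.1·[0.5294·54.9375 + 0.4706·108.8063] = 72.9886
Node u (S = 225): V_u = 1/1.1·[0.5294·0.0000 + 0.4706·23.5027] = 10.0546
Node d (S = 97.5): V_d = 1/1.1·[0.5294·23.5027 + 0.4706·72.9886] = 42.5365
Node 0 (S = 150): V_0 = 1/1.1·[0.5294·10.0546 + 0.4706·42.5365] = 23.0366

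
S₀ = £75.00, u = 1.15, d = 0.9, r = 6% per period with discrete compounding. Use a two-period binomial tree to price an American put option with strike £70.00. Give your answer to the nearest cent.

Risk-neutral probability p = (1 + 0.06 − 0.9)/(1.15 − 0.9) = 0.1600/0.2500 = 0.6400
Terminal stock prices: S_uu = 99.19, S_ud = 77.62, S_dd = 60.75
Terminal payoffs (K − S): max(-29.19, 0) = 0, max(-7.625, 0) = 0, max(9.25, 0) = 9.25
Node u (S = 86.25): continuation = 1/1.06·[0.6400·0.0000 + 0.3600·0.0000] = 0.0000; exercise value = 0.0000 ≤ continuation, so V_u = 0.0000
Node d (S = 67.5): continuation = 1/1.06·[0.6400·0.0000 + 0.3600·9.2500] = 3.1415; exercise value = 2.5000 ≤ continuation, so V_d = 3.1415
Node 0 (S = 75): continuation = 1/1.06·[0.6400·0.0000 + 0.3600·3.1415] = 1.0669; exercise value = 0.0000 ≤ continuation, so V_0 = 1.0669

£1.07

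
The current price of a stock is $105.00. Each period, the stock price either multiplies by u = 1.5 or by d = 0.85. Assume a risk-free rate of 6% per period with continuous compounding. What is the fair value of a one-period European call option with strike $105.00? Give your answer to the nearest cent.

$16.11

Risk-neutral probability p = (e^0.06 − 0.85)/(1.5 − 0.85) = 0.2118/0.6500 = 0.3259
Terminal stock prices: S_u = 157.5, S_d = 89.25
Terminal payoffs (S − K): max(52.5, 0) = 52.5, max(-15.75, 0) = 0
Node 0 (S = 105): V_0 = e^(−0.06)·[0.3259·52.5000 + 0.6741·0.0000] = 16.1135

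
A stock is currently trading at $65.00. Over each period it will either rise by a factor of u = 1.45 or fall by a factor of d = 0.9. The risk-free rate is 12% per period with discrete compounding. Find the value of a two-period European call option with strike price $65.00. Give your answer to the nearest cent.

Risk-neutral probability p = (1 + 0.12 − 0.9)/(1.45 − 0.9) = 0.2200/0.5500 = 0.4000
Terminal stock prices: S_uu = 136.7, S_ud = 84.83, S_dd = 52.65
Terminal payoffs (S − K): max(71.66, 0) = 71.66, max(19.83, 0) = 19.83, max(-12.35, 0) = 0
Node u (S = 94.25): V_u = 1/1.12·[0.4000·71.6625 + 0.6000·19.8250] = 36.2143
Node d (S = 58.5): V_d = 1/1.12·[0.4000·19.8250 + 0.6000·0.0000] = 7.0804
Node 0 (S = 65): V_0 = 1/1.12·[0.4000·36.2143 + 0.6000·7.0804] = 16.7267

$16.73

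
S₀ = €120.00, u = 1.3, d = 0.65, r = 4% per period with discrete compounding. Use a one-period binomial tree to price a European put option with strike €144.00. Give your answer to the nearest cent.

€25.38

Risk-neutral probability p = (1 + 0.04 − 0.65)/(1.3 − 0.65) = 0.3900/0.6500 = 0.6000
Terminal stock prices: S_u = 156, S_d = 78
Terminal payoffs (K − S): max(-12, 0) = 0, max(66, 0) = 66
Node 0 (S = 120): V_0 = 1/1.04·[0.6000·0.0000 + 0.4000·66.0000] = 25.3846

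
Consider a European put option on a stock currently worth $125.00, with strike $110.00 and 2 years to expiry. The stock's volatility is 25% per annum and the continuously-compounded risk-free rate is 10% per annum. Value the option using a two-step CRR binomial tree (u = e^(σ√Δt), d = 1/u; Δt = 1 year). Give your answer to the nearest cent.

$3.51

CRR parameters: u = e^(σ√Δt) = e^(0.25·√1) = 1.2840, d = 1/u = 0.7788
Per-period rate: rΔt = 0.1·1 = 0.1, so R = e^0.1 = 1.1052
Risk-neutral probability p = (e^0.1 − 0.7788)/(1.2840 − 0.7788) = 0.3264/0.5052 = 0.6460
Terminal stock prices: S_uu = 206.1, S_ud = 125, S_dd = 75.82
Terminal payoffs (K − S): max(-96.09, 0) = 0, max(-15, 0) = 0, max(34.18, 0) = 34.18
Node u (S = 160.5): V_u = e^(−0.1)·[0.6460·0.0000 + 0.3540·0.0000] = 0.0000
Node d (S = 97.35): V_d = e^(−0.1)·[0.6460·0.0000 + 0.3540·34.1837] = 10.9498
Node 0 (S = 125): V_0 = e^(−0.1)·[0.6460·0.0000 + 0.3540·10.9498] = 3.5074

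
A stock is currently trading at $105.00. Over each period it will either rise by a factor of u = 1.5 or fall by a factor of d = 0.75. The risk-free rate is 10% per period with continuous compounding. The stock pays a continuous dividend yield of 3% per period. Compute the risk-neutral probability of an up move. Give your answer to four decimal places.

p = 0.4300

Per-period risk-free factor R = e^0.1 = 1.1052; dividend-adjusted growth = e^(0.1−0.03) = 1.0725.
Risk-neutral probability p = (1.0725 − 0.75)/(1.5 − 0.75) = 0.3225/0.7500 = 0.4300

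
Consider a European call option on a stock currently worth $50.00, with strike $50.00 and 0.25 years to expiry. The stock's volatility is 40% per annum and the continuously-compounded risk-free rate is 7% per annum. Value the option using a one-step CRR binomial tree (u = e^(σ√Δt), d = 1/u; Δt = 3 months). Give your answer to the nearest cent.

CRR parameters: u = e^(σ√Δt) = e^(0.4·√0.25) = 1.2214, d = 1/u = 0.8187
Per-period rate: rΔt = 0.07·0.25 = 0.0175, so R = e^0.0175 = 1.0177
Risk-neutral probability p = (e^0.0175 − 0.8187)/(1.2214 − 0.8187) = 0.1989/0.4027 = 0.4940
Terminal stock prices: S_u = 61.07, S_d = 40.94
Terminal payoffs (S − K): max(11.07, 0) = 11.07, max(-9.063, 0) = 0
Node 0 (S = 50): V_0 = e^(−0.0175)·[0.4940·11.0701 + 0.5060·0.0000] = 5.3739

$5.37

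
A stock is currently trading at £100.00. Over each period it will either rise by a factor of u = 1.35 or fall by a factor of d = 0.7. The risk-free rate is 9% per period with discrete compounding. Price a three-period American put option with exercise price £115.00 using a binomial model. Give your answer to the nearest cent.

£20.65

Risk-neutral probability p = (1 + 0.09 − 0.7)/(1.35 − 0.7) = 0.3900/0.6500 = 0.6000
Terminal stock prices: S_uuu = 246, S_uud = 127.6, S_udd = 66.15, S_ddd = 34.3
Terminal payoffs (K − S): max(-131, 0) = 0, max(-12.58, 0) = 0, max(48.85, 0) = 48.85, max(80.7, 0) = 80.7
Node uu (S = 182.3): continuation = 1/1.09·[0.6000·0.0000 + 0.4000·0.0000] = 0.0000; exercise value = 0.0000 ≤ continuation, so V_uu = 0.0000
Node ud (S = 94.5): continuation = 1/1.09·[0.6000·0.0000 + 0.4000·48.8500] = 17.9266; exercise value = 20.5000 > continuation, so V_ud = 20.5000 (exercise)
Node dd (S = 49): continuation = 1/1.09·[0.6000·48.8500 + 0.4000·80.7000] = 56.5046; exercise value = 66.0000 > continuation, so V_dd = 66.0000 (exercise)
Node u (S = 135): continuation = 1/1.09·[0.6000·0.0000 + 0.4000·20.5000] = 7.5229; exercise value = 0.0000 ≤ continuation, so V_u = 7.5229
Node d (S = 70): continuation = 1/1.09·[0.6000·20.5000 + 0.4000·66.0000] = 35.5046; exercise value = 45.0000 > continuation, so V_d = 45.0000 (exercise)
Node 0 (S = 100): continuation = 1/1.09·[0.6000·7.5229 + 0.4000·45.0000] = 20.6548; exercise value = 15.0000 ≤ continuation, so V_0 = 20.6548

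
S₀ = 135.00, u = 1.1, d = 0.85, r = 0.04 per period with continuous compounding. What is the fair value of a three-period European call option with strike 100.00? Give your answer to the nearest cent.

46.51

Risk-neutral probability p = (e^0.04 − 0.85)/(1.1 − 0.85) = 0.1908/0.2500 = 0.7632
Terminal stock prices: S_uuu = 179.7, S_uud = 138.8, S_udd = 107.3, S_ddd = 82.91
Terminal payoffs (S − K): max(79.69, 0) = 79.69, max(38.85, 0) = 38.85, max(7.291, 0) = 7.291, max(-17.09, 0) = 0
Node uu (S = 163.4): V_uu = e^(−0.04)·[0.7632·79.6850 + 0.2368·38.8475] = 67.2711
Node ud (S = 126.2): V_ud = e^(−0.04)·[0.7632·38.8475 + 0.2368·7.2912] = 30.1461
Node dd (S = 97.54): V_dd = e^(−0.04)·[0.7632·7.2912 + 0.2368·0.0000] = 5.3468
Node u (S = 148.5): V_u = e^(−0.04)·[0.7632·67.2711 + 0.2368·30.1461] = 56.1884
Node d (S = 114.8): V_d = e^(−0.04)·[0.7632·30.1461 + 0.2368·5.3468] = 23.3228
Node 0 (S = 135): V_0 = e^(−0.04)·[0.7632·56.1884 + 0.2368·23.3228] = 46.5091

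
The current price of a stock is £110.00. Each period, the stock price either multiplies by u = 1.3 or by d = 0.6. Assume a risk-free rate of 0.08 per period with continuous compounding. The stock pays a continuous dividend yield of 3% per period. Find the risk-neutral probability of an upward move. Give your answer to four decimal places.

p = 0.6447

Per-period risk-free factor R = e^0.08 = 1.0833; dividend-adjusted growth = e^(0.08−0.03) = 1.0513.
Risk-neutral probability p = (1.0513 − 0.6)/(1.3 − 0.6) = 0.4513/0.7000 = 0.6447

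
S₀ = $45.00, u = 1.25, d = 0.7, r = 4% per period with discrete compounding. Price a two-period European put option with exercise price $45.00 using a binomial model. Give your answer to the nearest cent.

Risk-neutral probability p = (1 + 0.04 − 0.7)/(1.25 − 0.7) = 0.3400/0.5500 = 0.6182
Terminal stock prices: S_uu = 70.31, S_ud = 39.38, S_dd = 22.05
Terminal payoffs (K − S): max(-25.31, 0) = 0, max(5.625, 0) = 5.625, max(22.95, 0) = 22.95
Node u (S = 56.25): V_u = 1/1.04·[0.6182·0.0000 + 0.3818·5.6250] = 2.0651
Node d (S = 31.5): V_d = 1/1.04·[0.6182·5.6250 + 0.3818·22.9500] = 11.7692
Node 0 (S = 45): V_0 = 1/1.04·[0.6182·2.0651 + 0.3818·11.7692] = 5.5484

$5.55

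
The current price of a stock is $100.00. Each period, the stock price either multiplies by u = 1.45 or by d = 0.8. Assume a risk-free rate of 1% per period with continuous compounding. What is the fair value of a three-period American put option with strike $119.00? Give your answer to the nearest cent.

$32.23

Risk-neutral probability p = (e^0.01 − 0.8)/(1.45 − 0.8) = 0.2101/0.6500 = 0.3232
Terminal stock prices: S_uuu = 304.9, S_uud = 168.2, S_udd = 92.8, S_ddd = 51.2
Terminal payoffs (K − S): max(-185.9, 0) = 0, max(-49.2, 0) = 0, max(26.2, 0) = 26.2, max(67.8, 0) = 67.8
Node uu (S = 210.2): continuation = e^(−0.01)·[0.3232·0.0000 + 0.6768·0.0000] = 0.0000; exercise value = 0.0000 ≤ continuation, so V_uu = 0.0000
Node ud (S = 116): continuation = e^(−0.01)·[0.3232·0.0000 + 0.6768·26.2000] = 17.5569; exercise value = 3.0000 ≤ continuation, so V_ud = 17.5569
Node dd (S = 64): continuation = e^(−0.01)·[0.3232·26.2000 + 0.6768·67.8000] = 53.8159; exercise value = 55.0000 > continuation, so V_dd = 55.0000 (exercise)
Node u (S = 145): continuation = e^(−0.01)·[0.3232·0.0000 + 0.6768·17.5569] = 11.7651; exercise value = 0.0000 ≤ continuation, so V_u = 11.7651
Node d (S = 80): continuation = e^(−0.01)·[0.3232·17.5569 + 0.6768·55.0000] = 42.4732; exercise value = 39.0000 ≤ continuation, so V_d = 42.4732
Node 0 (S = 100): continuation = e^(−0.01)·[0.3232·11.7651 + 0.6768·42.4732] = 32.2259; exercise value = 19.0000 ≤ continuation, so V_0 = 32.2259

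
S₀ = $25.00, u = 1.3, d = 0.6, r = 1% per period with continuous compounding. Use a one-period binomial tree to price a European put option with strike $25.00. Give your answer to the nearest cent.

Risk-neutral probability p = (e^0.01 − 0.6)/(1.3 − 0.6) = 0.4101/0.7000 = 0.5858
Terminal stock prices: S_u = 32.5, S_d = 15
Terminal payoffs (K − S): max(-7.5, 0) = 0, max(10, 0) = 10
Node 0 (S = 25): V_0 = e^(−0.01)·[0.5858·0.0000 + 0.4142·10.0000] = 4.1009

$4.10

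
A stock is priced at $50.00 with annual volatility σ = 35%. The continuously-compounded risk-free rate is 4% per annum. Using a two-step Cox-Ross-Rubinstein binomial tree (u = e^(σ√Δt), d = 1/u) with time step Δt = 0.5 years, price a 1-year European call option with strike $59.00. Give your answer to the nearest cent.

$5.07

CRR parameters: u = e^(σ√Δt) = e^(0.35·√0.5) = 1.2808, d = 1/u = 0.7808
Per-period rate: rΔt = 0.04·0.5 = 0.02, so R = e^0.02 = 1.0202
Risk-neutral probability p = (e^0.02 − 0.7808)/(1.2808 − 0.7808) = 0.2394/0.5000 = 0.4788
Terminal stock prices: S_uu = 82.02, S_ud = 50, S_dd = 30.48
Terminal payoffs (S − K): max(23.02, 0) = 23.02, max(-9, 0) = 0, max(-28.52, 0) = 0
Node u (S = 64.04): V_u = e^(−0.02)·[0.4788·23.0228 + 0.5212·0.0000] = 10.8060
Node d (S = 39.04): V_d = e^(−0.02)·[0.4788·0.0000 + 0.5212·0.0000] = 0.0000
Node 0 (S = 50): V_0 = e^(−0.02)·[0.4788·10.8060 + 0.5212·0.0000] = 5.0719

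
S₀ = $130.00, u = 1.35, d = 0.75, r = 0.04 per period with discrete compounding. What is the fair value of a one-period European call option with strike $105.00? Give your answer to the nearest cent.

$32.76

Risk-neutral probability p = (1 + 0.04 − 0.75)/(1.35 − 0.75) = 0.2900/0.6000 = 0.4833
Terminal stock prices: S_u = 175.5, S_d = 97.5
Terminal payoffs (S − K): max(70.5, 0) = 70.5, max(-7.5, 0) = 0
Node 0 (S = 130): V_0 = 1/1.04·[0.4833·70.5000 + 0.5167·0.0000] = 32.7644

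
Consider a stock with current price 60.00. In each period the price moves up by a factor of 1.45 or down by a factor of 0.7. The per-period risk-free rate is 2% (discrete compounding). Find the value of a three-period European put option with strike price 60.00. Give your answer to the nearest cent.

13.89

Risk-neutral probability p = (1 + 0.02 − 0.7)/(1.45 − 0.7) = 0.3200/0.7500 = 0.4267
Terminal stock prices: S_uuu = 182.9, S_uud = 88.3, S_udd = 42.63, S_ddd = 20.58
Terminal payoffs (K − S): max(-122.9, 0) = 0, max(-28.3, 0) = 0, max(17.37, 0) = 17.37, max(39.42, 0) = 39.42
Node uu (S = 126.2): V_uu = 1/1.02·[0.4267·0.0000 + 0.5733·0.0000] = 0.0000
Node ud (S = 60.9): V_ud = 1/1.02·[0.4267·0.0000 + 0.5733·17.3700] = 9.7635
Node dd (S = 29.4): V_dd = 1/1.02·[0.4267·17.3700 + 0.5733·39.4200] = 29.4235
Node u (S = 87): V_u = 1/1.02·[0.4267·0.0000 + 0.5733·9.7635] = 5.4880
Node d (S = 42): V_d = 1/1.02·[0.4267·9.7635 + 0.5733·29.4235] = 20.6228
Node 0 (S = 60): V_0 = 1/1.02·[0.4267·5.4880 + 0.5733·20.6228] = 13.8875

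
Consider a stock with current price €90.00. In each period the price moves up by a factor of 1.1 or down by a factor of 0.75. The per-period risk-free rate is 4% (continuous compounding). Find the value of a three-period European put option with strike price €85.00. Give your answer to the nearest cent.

€3.09

Risk-neutral probability p = (e^0.04 − 0.75)/(1.1 − 0.75) = 0.2908/0.3500 = 0.8309
Terminal stock prices: S_uuu = 119.8, S_uud = 81.68, S_udd = 55.69, S_ddd = 37.97
Terminal payoffs (K − S): max(-34.79, 0) = 0, max(3.325, 0) = 3.325, max(29.31, 0) = 29.31, max(47.03, 0) = 47.03
Node uu (S = 108.9): V_uu = e^(−0.04)·[0.8309·0.0000 + 0.1691·3.3250] = 0.5402
Node ud (S = 74.25): V_ud = e^(−0.04)·[0.8309·3.3250 + 0.1691·29.3125] = 7.4171
Node dd (S = 50.62): V_dd = e^(−0.04)·[0.8309·29.3125 + 0.1691·47.0312] = 31.0421
Node u (S = 99): V_u = e^(−0.04)·[0.8309·0.5402 + 0.1691·7.4171] = 1.6364
Node d (S = 67.5): V_d = e^(−0.04)·[0.8309·7.4171 + 0.1691·31.0421] = 10.9649
Node 0 (S = 90): V_0 = e^(−0.04)·[0.8309·1.6364 + 0.1691·10.9649] = 3.0880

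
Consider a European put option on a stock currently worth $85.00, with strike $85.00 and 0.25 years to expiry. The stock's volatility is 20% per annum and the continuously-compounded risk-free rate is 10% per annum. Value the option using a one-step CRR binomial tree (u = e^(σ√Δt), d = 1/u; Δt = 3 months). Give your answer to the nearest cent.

CRR parameters: u = e^(σ√Δt) = e^(0.2·√0.25) = 1.1052, d = 1/u = 0.9048
Per-period rate: rΔt = 0.1·0.25 = 0.025, so R = e^0.025 = 1.0253
Risk-neutral probability p = (e^0.025 − 0.9048)/(1.1052 − 0.9048) = 0.1205/0.2003 = 0.6014
Terminal stock prices: S_u = 93.94, S_d = 76.91
Terminal payoffs (K − S): max(-8.94, 0) = 0, max(8.089, 0) = 8.089
Node 0 (S = 85): V_0 = e^(−0.025)·[0.6014·0.0000 + 0.3986·8.0888] = 3.1447

$3.14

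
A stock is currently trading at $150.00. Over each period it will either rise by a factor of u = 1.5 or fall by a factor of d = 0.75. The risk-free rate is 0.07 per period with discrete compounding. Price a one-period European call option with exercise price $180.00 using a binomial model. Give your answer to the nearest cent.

$17.94

Risk-neutral probability p = (1 + 0.07 − 0.75)/(1.5 − 0.75) = 0.3200/0.7500 = 0.4267
Terminal stock prices: S_u = 225, S_d = 112.5
Terminal payoffs (S − K): max(45, 0) = 45, max(-67.5, 0) = 0
Node 0 (S = 150): V_0 = 1/1.07·[0.4267·45.0000 + 0.5733·0.0000] = 17.9439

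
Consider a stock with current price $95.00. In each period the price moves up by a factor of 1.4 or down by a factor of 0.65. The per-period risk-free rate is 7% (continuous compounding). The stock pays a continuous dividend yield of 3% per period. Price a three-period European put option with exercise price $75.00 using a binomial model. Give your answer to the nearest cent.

$9.82

Per-period risk-free factor R = e^0.07 = 1.0725; dividend-adjusted growth = e^(0.07−0.03) = 1.0408.
Risk-neutral probability p = (1.0408 − 0.65)/(1.4 − 0.65) = 0.3908/0.7500 = 0.5211
Terminal stock prices: S_uuu = 260.7, S_uud = 121, S_udd = 56.19, S_ddd = 26.09
Terminal payoffs (K − S): max(-185.7, 0) = 0, max(-46.03, 0) = 0, max(18.81, 0) = 18.81, max(48.91, 0) = 48.91
Node uu (S = 186.2): V_uu = e^(−0.07)·[0.5211·0.0000 + 0.4789·0.0000] = 0.0000
Node ud (S = 86.45): V_ud = e^(−0.07)·[0.5211·0.0000 + 0.4789·18.8075] = 8.3983
Node dd (S = 40.14): V_dd = e^(−0.07)·[0.5211·18.8075 + 0.4789·48.9106] = 30.9783
Node u (S = 133): V_u = e^(−0.07)·[0.5211·0.0000 + 0.4789·8.3983] = 3.7502
Node d (S = 61.75): V_d = e^(−0.07)·[0.5211·8.3983 + 0.4789·30.9783] = 17.9134
Node 0 (S = 95): V_0 = e^(−0.07)·[0.5211·3.7502 + 0.4789·17.9134] = 9.8211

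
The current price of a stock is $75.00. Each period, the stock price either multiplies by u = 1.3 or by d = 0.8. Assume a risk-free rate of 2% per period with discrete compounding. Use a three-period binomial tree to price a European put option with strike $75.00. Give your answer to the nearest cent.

Risk-neutral probability p = (1 + 0.02 − 0.8)/(1.3 − 0.8) = 0.2200/0.5000 = 0.4400
Terminal stock prices: S_uuu = 164.8, S_uud = 101.4, S_udd = 62.4, S_ddd = 38.4
Terminal payoffs (K − S): max(-89.78, 0) = 0, max(-26.4, 0) = 0, max(12.6, 0) = 12.6, max(36.6, 0) = 36.6
Node uu (S = 126.8): V_uu = 1/1.02·[0.4400·0.0000 + 0.5600·0.0000] = 0.0000
Node ud (S = 78): V_ud = 1/1.02·[0.4400·0.0000 + 0.5600·12.6000] = 6.9176
Node dd (S = 48): V_dd = 1/1.02·[0.4400·12.6000 + 0.5600·36.6000] = 25.5294
Node u (S = 97.5): V_u = 1/1.02·[0.4400·0.0000 + 0.5600·6.9176] = 3.7979
Node d (S = 60): V_d = 1/1.02·[0.4400·6.9176 + 0.5600·25.5294] = 17.0002
Node 0 (S = 75): V_0 = 1/1.02·[0.4400·3.7979 + 0.5600·17.0002] = 10.9718

$10.97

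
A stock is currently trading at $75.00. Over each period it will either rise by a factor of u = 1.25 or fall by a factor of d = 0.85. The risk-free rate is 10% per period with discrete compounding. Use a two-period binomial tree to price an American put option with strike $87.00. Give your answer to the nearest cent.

$12.00

Risk-neutral probability p = (1 + 0.1 − 0.85)/(1.25 − 0.85) = 0.2500/0.4000 = 0.6250
Terminal stock prices: S_uu = 117.2, S_ud = 79.69, S_dd = 54.19
Terminal payoffs (K − S): max(-30.19, 0) = 0, max(7.312, 0) = 7.312, max(32.81, 0) = 32.81
Node u (S = 93.75): continuation = 1/1.1·[0.6250·0.0000 + 0.3750·7.3125] = 2.4929; exercise value = 0.0000 ≤ continuation, so V_u = 2.4929
Node d (S = 63.75): continuation = 1/1.1·[0.6250·7.3125 + 0.3750·32.8125] = 15.3409; exercise value = 23.2500 > continuation, so V_d = 23.2500 (exercise)
Node 0 (S = 75): continuation = 1/1.1·[0.6250·2.4929 + 0.3750·23.2500] = 9.3426; exercise value = 12.0000 > continuation, so V_0 = 12.0000 (exercise)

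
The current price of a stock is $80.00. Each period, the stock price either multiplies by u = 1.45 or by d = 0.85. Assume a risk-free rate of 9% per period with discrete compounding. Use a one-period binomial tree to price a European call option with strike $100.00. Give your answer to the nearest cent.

Risk-neutral probability p = (1 + 0.09 − 0.85)/(1.45 − 0.85) = 0.2400/0.6000 = 0.4000
Terminal stock prices: S_u = 116, S_d = 68
Terminal payoffs (S − K): max(16, 0) = 16, max(-32, 0) = 0
Node 0 (S = 80): V_0 = 1/1.09·[0.4000·16.0000 + 0.6000·0.0000] = 5.8716

$5.87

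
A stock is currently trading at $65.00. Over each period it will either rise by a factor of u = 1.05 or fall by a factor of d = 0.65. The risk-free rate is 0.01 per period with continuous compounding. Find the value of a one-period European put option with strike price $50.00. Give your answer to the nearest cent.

$0.77

Risk-neutral probability p = (e^0.01 − 0.65)/(1.05 − 0.65) = 0.3601/0.4000 = 0.9001
Terminal stock prices: S_u = 68.25, S_d = 42.25
Terminal payoffs (K − S): max(-18.25, 0) = 0, max(7.75, 0) = 7.75
Node 0 (S = 65): V_0 = e^(−0.01)·[0.9001·0.0000 + 0.0999·7.7500] = 0.7663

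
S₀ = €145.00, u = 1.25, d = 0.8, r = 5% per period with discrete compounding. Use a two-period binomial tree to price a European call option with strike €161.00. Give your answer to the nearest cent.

Risk-neutral probability p = (1 + 0.05 − 0.8)/(1.25 − 0.8) = 0.2500/0.4500 = 0.5556
Terminal stock prices: S_uu = 226.6, S_ud = 145, S_dd = 92.8
Terminal payoffs (S − K): max(65.56, 0) = 65.56, max(-16, 0) = 0, max(-68.2, 0) = 0
Node u (S = 181.2): V_u = 1/1.05·[0.5556·65.5625 + 0.4444·0.0000] = 34.6892
Node d (S = 116): V_d = 1/1.05·[0.5556·0.0000 + 0.4444·0.0000] = 0.0000
Node 0 (S = 145): V_0 = 1/1.05·[0.5556·34.6892 + 0.4444·0.0000] = 18.3540

€18.35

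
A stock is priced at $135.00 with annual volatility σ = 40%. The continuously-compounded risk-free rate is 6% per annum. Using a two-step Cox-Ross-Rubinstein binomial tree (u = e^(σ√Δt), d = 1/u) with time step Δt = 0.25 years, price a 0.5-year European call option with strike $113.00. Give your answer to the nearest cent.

CRR parameters: u = e^(σ√Δt) = e^(0.4·√0.25) = 1.2214, d = 1/u = 0.8187
Per-period rate: rΔt = 0.06·0.25 = 0.015, so R = e^0.015 = 1.0151
Risk-neutral probability p = (e^0.015 − 0.8187)/(1.2214 − 0.8187) = 0.1964/0.4027 = 0.4877
Terminal stock prices: S_uu = 201.4, S_ud = 135, S_dd = 90.49
Terminal payoffs (S − K): max(88.4, 0) = 88.4, max(22, 0) = 22, max(-22.51, 0) = 0
Node u (S = 164.9): V_u = e^(−0.015)·[0.4877·88.3963 + 0.5123·22.0000] = 53.5717
Node d (S = 110.5): V_d = e^(−0.015)·[0.4877·22.0000 + 0.5123·0.0000] = 10.5696
Node 0 (S = 135): V_0 = e^(−0.015)·[0.4877·53.5717 + 0.5123·10.5696] = 31.0721

$31.07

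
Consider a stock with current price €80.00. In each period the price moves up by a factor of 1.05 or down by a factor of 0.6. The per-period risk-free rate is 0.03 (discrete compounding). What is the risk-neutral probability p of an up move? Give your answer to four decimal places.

Risk-neutral probability p = (1 + 0.03 − 0.6)/(1.05 − 0.6) = 0.4300/0.4500 = 0.9556

p = 0.9556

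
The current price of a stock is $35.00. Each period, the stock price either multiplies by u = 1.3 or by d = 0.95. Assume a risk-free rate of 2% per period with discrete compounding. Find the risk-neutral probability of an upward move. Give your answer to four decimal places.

Risk-neutral probability p = (1 + 0.02 − 0.95)/(1.3 − 0.95) = 0.0700/0.3500 = 0.2000

p = 0.2000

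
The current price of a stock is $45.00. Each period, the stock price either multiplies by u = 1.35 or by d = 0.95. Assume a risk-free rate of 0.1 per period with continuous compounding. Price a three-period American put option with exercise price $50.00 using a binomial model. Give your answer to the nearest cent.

Risk-neutral probability p = (e^0.1 − 0.95)/(1.35 − 0.95) = 0.1552/0.4000 = 0.3879
Terminal stock prices: S_uuu = 110.7, S_uud = 77.91, S_udd = 54.83, S_ddd = 38.58
Terminal payoffs (K − S): max(-60.72, 0) = 0, max(-27.91, 0) = 0, max(-4.827, 0) = 0, max(11.42, 0) = 11.42
Node uu (S = 82.01): continuation = e^(−0.1)·[0.3879·0.0000 + 0.6121·0.0000] = 0.0000; exercise value = 0.0000 ≤ continuation, so V_uu = 0.0000
Node ud (S = 57.71): continuation = e^(−0.1)·[0.3879·0.0000 + 0.6121·0.0000] = 0.0000; exercise value = 0.0000 ≤ continuation, so V_ud = 0.0000
Node dd (S = 40.61): continuation = e^(−0.1)·[0.3879·0.0000 + 0.6121·11.4181] = 6.3237; exercise value = 9.3875 > continuation, so V_dd = 9.3875 (exercise)
Node u (S = 60.75): continuation = e^(−0.1)·[0.3879·0.0000 + 0.6121·0.0000] = 0.0000; exercise value = 0.0000 ≤ continuation, so V_u = 0.0000
Node d (S = 42.75): continuation = e^(−0.1)·[0.3879·0.0000 + 0.6121·9.3875] = 5.1990; exercise value = 7.2500 > continuation, so V_d = 7.2500 (exercise)
Node 0 (S = 45): continuation = e^(−0.1)·[0.3879·0.0000 + 0.6121·7.2500] = 4.0152; exercise value = 5.0000 > continuation, so V_0 = 5.0000 (exercise)

$5.00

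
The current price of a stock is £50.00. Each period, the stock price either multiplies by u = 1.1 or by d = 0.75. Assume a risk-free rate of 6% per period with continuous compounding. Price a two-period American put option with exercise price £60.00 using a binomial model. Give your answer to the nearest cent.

£10.00

Risk-neutral probability p = (e^0.06 − 0.75)/(1.1 − 0.75) = 0.3118/0.3500 = 0.8910
Terminal stock prices: S_uu = 60.5, S_ud = 41.25, S_dd = 28.12
Terminal payoffs (K − S): max(-0.5, 0) = 0, max(18.75, 0) = 18.75, max(31.88, 0) = 31.88
Node u (S = 55): continuation = e^(−0.06)·[0.8910·0.0000 + 0.1090·18.7500] = 1.9254; exercise value = 5.0000 > continuation, so V_u = 5.0000 (exercise)
Node d (S = 37.5): continuation = e^(−0.06)·[0.8910·18.7500 + 0.1090·31.8750] = 19.0059; exercise value = 22.5000 > continuation, so V_d = 22.5000 (exercise)
Node 0 (S = 50): continuation = e^(−0.06)·[0.8910·5.0000 + 0.1090·22.5000] = 6.5059; exercise value = 10.0000 > continuation, so V_0 = 10.0000 (exercise)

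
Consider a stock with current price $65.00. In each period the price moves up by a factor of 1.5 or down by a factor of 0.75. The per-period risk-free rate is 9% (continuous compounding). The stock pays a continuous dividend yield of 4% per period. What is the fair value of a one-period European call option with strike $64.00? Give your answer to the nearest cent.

Per-period risk-free factor R = e^0.09 = 1.0942; dividend-adjusted growth = e^(0.09−0.04) = 1.0513.
Risk-neutral probability p = (1.0513 − 0.75)/(1.5 − 0.75) = 0.3013/0.7500 = 0.4017
Terminal stock prices: S_u = 97.5, S_d = 48.75
Terminal payoffs (S − K): max(33.5, 0) = 33.5, max(-15.25, 0) = 0
Node 0 (S = 65): V_0 = e^(−0.09)·[0.4017·33.5000 + 0.5983·0.0000] = 12.2986

$12.30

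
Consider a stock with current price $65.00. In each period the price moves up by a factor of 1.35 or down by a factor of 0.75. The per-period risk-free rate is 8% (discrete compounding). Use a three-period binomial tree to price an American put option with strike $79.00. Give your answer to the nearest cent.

$15.40

Risk-neutral probability p = (1 + 0.08 − 0.75)/(1.35 − 0.75) = 0.3300/0.6000 = 0.5500
Terminal stock prices: S_uuu = 159.9, S_uud = 88.85, S_udd = 49.36, S_ddd = 27.42
Terminal payoffs (K − S): max(-80.92, 0) = 0, max(-9.847, 0) = 0, max(29.64, 0) = 29.64, max(51.58, 0) = 51.58
Node uu (S = 118.5): continuation = 1/1.08·[0.5500·0.0000 + 0.4500·0.0000] = 0.0000; exercise value = 0.0000 ≤ continuation, so V_uu = 0.0000
Node ud (S = 65.81): continuation = 1/1.08·[0.5500·0.0000 + 0.4500·29.6406] = 12.3503; exercise value = 13.1875 > continuation, so V_ud = 13.1875 (exercise)
Node dd (S = 36.56): continuation = 1/1.08·[0.5500·29.6406 + 0.4500·51.5781] = 36.5856; exercise value = 42.4375 > continuation, so V_dd = 42.4375 (exercise)
Node u (S = 87.75): continuation = 1/1.08·[0.5500·0.0000 + 0.4500·13.1875] = 5.4948; exercise value = 0.0000 ≤ continuation, so V_u = 5.4948
Node d (S = 48.75): continuation = 1/1.08·[0.5500·13.1875 + 0.4500·42.4375] = 24.3981; exercise value = 30.2500 > continuation, so V_d = 30.2500 (exercise)
Node 0 (S = 65): continuation = 1/1.08·[0.5500·5.4948 + 0.4500·30.2500] = 15.4024; exercise value = 14.0000 ≤ continuation, so V_0 = 15.4024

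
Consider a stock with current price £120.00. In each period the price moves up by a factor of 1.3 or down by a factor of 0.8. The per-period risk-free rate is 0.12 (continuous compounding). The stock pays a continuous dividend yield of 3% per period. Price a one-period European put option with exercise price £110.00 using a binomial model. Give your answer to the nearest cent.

Per-period risk-free factor R = e^0.12 = 1.1275; dividend-adjusted growth = e^(0.12−0.03) = 1.0942.
Risk-neutral probability p = (1.0942 − 0.8)/(1.3 − 0.8) = 0.2942/0.5000 = 0.5883
Terminal stock prices: S_u = 156, S_d = 96
Terminal payoffs (K − S): max(-46, 0) = 0, max(14, 0) = 14
Node 0 (S = 120): V_0 = e^(−0.12)·[0.5883·0.0000 + 0.4117·14.0000] = 5.1114

£5.11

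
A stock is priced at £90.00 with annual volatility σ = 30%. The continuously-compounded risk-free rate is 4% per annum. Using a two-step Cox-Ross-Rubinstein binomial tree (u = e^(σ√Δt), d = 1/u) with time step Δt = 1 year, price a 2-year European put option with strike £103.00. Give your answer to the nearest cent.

£18.74

CRR parameters: u = e^(σ√Δt) = e^(0.3·√1) = 1.3499, d = 1/u = 0.7408
Per-period rate: rΔt = 0.04·1 = 0.04, so R = e^0.04 = 1.0408
Risk-neutral probability p = (e^0.04 − 0.7408)/(1.3499 − 0.7408) = 0.3000/0.6090 = 0.4926
Terminal stock prices: S_uu = 164, S_ud = 90, S_dd = 49.39
Terminal payoffs (K − S): max(-60.99, 0) = 0, max(13, 0) = 13, max(53.61, 0) = 53.61
Node u (S = 121.5): V_u = e^(−0.04)·[0.4926·0.0000 + 0.5074·13.0000] = 6.3380
Node d (S = 66.67): V_d = e^(−0.04)·[0.4926·13.0000 + 0.5074·53.6070] = 32.2877
Node 0 (S = 90): V_0 = e^(−0.04)·[0.4926·6.3380 + 0.5074·32.2877] = 18.7409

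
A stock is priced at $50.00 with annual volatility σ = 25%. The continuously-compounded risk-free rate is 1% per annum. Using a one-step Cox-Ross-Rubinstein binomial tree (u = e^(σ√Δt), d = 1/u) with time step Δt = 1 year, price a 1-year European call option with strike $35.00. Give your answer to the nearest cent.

CRR parameters: u = e^(σ√Δt) = e^(0.25·√1) = 1.2840, d = 1/u = 0.7788
Per-period rate: rΔt = 0.01·1 = 0.01, so R = e^0.01 = 1.0101
Risk-neutral probability p = (e^0.01 − 0.7788)/(1.2840 − 0.7788) = 0.2312/0.5052 = 0.4577
Terminal stock prices: S_u = 64.2, S_d = 38.94
Terminal payoffs (S − K): max(29.2, 0) = 29.2, max(3.94, 0) = 3.94
Node 0 (S = 50): V_0 = e^(−0.01)·[0.4577·29.2013 + 0.5423·3.9400] = 15.3483

$15.35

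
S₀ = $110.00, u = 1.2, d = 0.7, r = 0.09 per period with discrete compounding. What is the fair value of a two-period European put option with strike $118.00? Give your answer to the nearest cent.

Risk-neutral probability p = (1 + 0.09 − 0.7)/(1.2 − 0.7) = 0.3900/0.5000 = 0.7800
Terminal stock prices: S_uu = 158.4, S_ud = 92.4, S_dd = 53.9
Terminal payoffs (K − S): max(-40.4, 0) = 0, max(25.6, 0) = 25.6, max(64.1, 0) = 64.1
Node u (S = 132): V_u = 1/1.09·[0.7800·0.0000 + 0.2200·25.6000] = 5.1670
Node d (S = 77): V_d = 1/1.09·[0.7800·25.6000 + 0.2200·64.1000] = 31.2569
Node 0 (S = 110): V_0 = 1/1.09·[0.7800·5.1670 + 0.2200·31.2569] = 10.0062

$10.01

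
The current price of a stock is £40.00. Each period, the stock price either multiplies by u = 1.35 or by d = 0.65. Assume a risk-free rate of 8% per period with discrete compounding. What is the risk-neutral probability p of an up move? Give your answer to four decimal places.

p = 0.6143

Risk-neutral probability p = (1 + 0.08 − 0.65)/(1.35 − 0.65) = 0.4300/0.7000 = 0.6143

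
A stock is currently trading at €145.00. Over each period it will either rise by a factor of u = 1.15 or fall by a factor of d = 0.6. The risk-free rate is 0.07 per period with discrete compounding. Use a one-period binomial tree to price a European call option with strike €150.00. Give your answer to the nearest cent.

Risk-neutral probability p = (1 + 0.07 − 0.6)/(1.15 − 0.6) = 0.4700/0.5500 = 0.8545
Terminal stock prices: S_u = 166.8, S_d = 87
Terminal payoffs (S − K): max(16.75, 0) = 16.75, max(-63, 0) = 0
Node 0 (S = 145): V_0 = 1/1.07·[0.8545·16.7500 + 0.1455·0.0000] = 13.3772

€13.38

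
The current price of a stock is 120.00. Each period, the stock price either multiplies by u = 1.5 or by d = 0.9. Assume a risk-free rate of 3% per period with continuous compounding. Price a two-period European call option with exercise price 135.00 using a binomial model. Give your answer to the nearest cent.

14.66

Risk-neutral probability p = (e^0.03 − 0.9)/(1.5 − 0.9) = 0.1305/0.6000 = 0.2174
Terminal stock prices: S_uu = 270, S_ud = 162, S_dd = 97.2
Terminal payoffs (S − K): max(135, 0) = 135, max(27, 0) = 27, max(-37.8, 0) = 0
Node u (S = 180): V_u = e^(−0.03)·[0.2174·135.0000 + 0.7826·27.0000] = 48.9899
Node d (S = 108): V_d = e^(−0.03)·[0.2174·27.0000 + 0.7826·0.0000] = 5.6970
Node 0 (S = 120): V_0 = e^(−0.03)·[0.2174·48.9899 + 0.7826·5.6970] = 14.6633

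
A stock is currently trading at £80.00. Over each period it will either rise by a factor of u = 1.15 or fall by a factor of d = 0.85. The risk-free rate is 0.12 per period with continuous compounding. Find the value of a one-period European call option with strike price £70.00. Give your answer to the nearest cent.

Risk-neutral probability p = (e^0.12 − 0.85)/(1.15 − 0.85) = 0.2775/0.3000 = 0.9250
Terminal stock prices: S_u = 92, S_d = 68
Terminal payoffs (S − K): max(22, 0) = 22, max(-2, 0) = 0
Node 0 (S = 80): V_0 = e^(−0.12)·[0.9250·22.0000 + 0.0750·0.0000] = 18.0486

£18.05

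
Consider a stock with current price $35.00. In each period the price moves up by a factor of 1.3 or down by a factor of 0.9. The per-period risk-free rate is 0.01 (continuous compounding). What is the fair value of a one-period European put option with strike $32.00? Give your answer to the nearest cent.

$0.36

Risk-neutral probability p = (e^0.01 − 0.9)/(1.3 − 0.9) = 0.1101/0.4000 = 0.2751
Terminal stock prices: S_u = 45.5, S_d = 31.5
Terminal payoffs (K − S): max(-13.5, 0) = 0, max(0.5, 0) = 0.5
Node 0 (S = 35): V_0 = e^(−0.01)·[0.2751·0.0000 + 0.7249·0.5000] = 0.3588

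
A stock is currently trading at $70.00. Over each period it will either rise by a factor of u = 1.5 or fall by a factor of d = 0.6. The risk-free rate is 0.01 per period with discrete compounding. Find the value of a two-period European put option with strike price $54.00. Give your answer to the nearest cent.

$8.37

Risk-neutral probability p = (1 + 0.01 − 0.6)/(1.5 − 0.6) = 0.4100/0.9000 = 0.4556
Terminal stock prices: S_uu = 157.5, S_ud = 63, S_dd = 25.2
Terminal payoffs (K − S): max(-103.5, 0) = 0, max(-9, 0) = 0, max(28.8, 0) = 28.8
Node u (S = 105): V_u = 1/1.01·[0.4556·0.0000 + 0.5444·0.0000] = 0.0000
Node d (S = 42): V_d = 1/1.01·[0.4556·0.0000 + 0.5444·28.8000] = 15.5248
Node 0 (S = 70): V_0 = 1/1.01·[0.4556·0.0000 + 0.5444·15.5248] = 8.3687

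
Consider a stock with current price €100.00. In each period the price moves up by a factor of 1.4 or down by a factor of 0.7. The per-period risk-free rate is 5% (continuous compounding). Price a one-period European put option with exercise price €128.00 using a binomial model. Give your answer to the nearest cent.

€27.49

Risk-neutral probability p = (e^0.05 − 0.7)/(1.4 − 0.7) = 0.3513/0.7000 = 0.5018
Terminal stock prices: S_u = 140, S_d = 70
Terminal payoffs (K − S): max(-12, 0) = 0, max(58, 0) = 58
Node 0 (S = 100): V_0 = e^(−0.05)·[0.5018·0.0000 + 0.4982·58.0000] = 27.4855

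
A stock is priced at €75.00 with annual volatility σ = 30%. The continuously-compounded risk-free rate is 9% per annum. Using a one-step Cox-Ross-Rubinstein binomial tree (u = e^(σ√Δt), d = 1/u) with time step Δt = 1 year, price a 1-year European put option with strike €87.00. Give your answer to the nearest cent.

€12.06

CRR parameters: u = e^(σ√Δt) = e^(0.3·√1) = 1.3499, d = 1/u = 0.7408
Per-period rate: rΔt = 0.09·1 = 0.09, so R = e^0.09 = 1.0942
Risk-neutral probability p = (e^0.09 − 0.7408)/(1.3499 − 0.7408) = 0.3534/0.6090 = 0.5802
Terminal stock prices: S_u = 101.2, S_d = 55.56
Terminal payoffs (K − S): max(-14.24, 0) = 0, max(31.44, 0) = 31.44
Node 0 (S = 75): V_0 = e^(−0.09)·[0.5802·0.0000 + 0.4198·31.4386] = 12.0624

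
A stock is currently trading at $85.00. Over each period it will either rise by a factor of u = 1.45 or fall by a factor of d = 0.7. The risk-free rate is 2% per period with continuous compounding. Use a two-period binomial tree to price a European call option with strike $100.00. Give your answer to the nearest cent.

$13.78

Risk-neutral probability p = (e^0.02 − 0.7)/(1.45 − 0.7) = 0.3202/0.7500 = 0.4269
Terminal stock prices: S_uu = 178.7, S_ud = 86.27, S_dd = 41.65
Terminal payoffs (S − K): max(78.71, 0) = 78.71, max(-13.73, 0) = 0, max(-58.35, 0) = 0
Node u (S = 123.2): V_u = e^(−0.02)·[0.4269·78.7125 + 0.5731·0.0000] = 32.9397
Node d (S = 59.5): V_d = e^(−0.02)·[0.4269·0.0000 + 0.5731·0.0000] = 0.0000
Node 0 (S = 85): V_0 = e^(−0.02)·[0.4269·32.9397 + 0.5731·0.0000] = 13.7846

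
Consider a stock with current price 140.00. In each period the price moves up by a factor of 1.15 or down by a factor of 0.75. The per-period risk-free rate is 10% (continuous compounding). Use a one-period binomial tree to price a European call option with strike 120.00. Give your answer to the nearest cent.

32.94

Risk-neutral probability p = (e^0.1 − 0.75)/(1.15 − 0.75) = 0.3552/0.4000 = 0.8879
Terminal stock prices: S_u = 161, S_d = 105
Terminal payoffs (S − K): max(41, 0) = 41, max(-15, 0) = 0
Node 0 (S = 140): V_0 = e^(−0.1)·[0.8879·41.0000 + 0.1121·0.0000] = 32.9406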